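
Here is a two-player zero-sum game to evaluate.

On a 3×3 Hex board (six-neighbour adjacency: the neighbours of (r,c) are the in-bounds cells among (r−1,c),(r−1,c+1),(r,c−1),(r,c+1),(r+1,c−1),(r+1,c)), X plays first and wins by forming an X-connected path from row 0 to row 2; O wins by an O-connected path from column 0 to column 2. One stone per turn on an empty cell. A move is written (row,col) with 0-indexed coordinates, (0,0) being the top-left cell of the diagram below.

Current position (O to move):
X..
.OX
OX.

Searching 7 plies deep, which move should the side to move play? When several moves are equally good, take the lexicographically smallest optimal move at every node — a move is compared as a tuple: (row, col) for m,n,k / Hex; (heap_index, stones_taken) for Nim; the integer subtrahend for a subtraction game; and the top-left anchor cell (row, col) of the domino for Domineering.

ply 1, O at X../.OX/OX. | (0,1)=-1→XO./.OX/OX.; (0,2)=+1→X.O/.OX/OX.*; (1,0)=-1→X../OOX/OX.; (2,2)=-1→X../.OX/OXO
ply 2: X.O/.OX/OX. is terminal -1 (X); from X../.OX/OX. depth 7

O's best at [X../.OX/OX.]: (0,2)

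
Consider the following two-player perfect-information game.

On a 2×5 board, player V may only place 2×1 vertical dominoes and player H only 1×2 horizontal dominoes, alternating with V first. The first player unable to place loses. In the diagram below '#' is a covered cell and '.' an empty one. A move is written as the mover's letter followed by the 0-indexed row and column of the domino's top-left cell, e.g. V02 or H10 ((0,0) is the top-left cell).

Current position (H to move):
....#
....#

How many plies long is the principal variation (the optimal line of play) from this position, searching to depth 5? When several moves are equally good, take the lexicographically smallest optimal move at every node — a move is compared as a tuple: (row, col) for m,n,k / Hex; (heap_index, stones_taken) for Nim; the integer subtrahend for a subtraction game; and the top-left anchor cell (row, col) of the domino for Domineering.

PV length from [....#/....#]: 3 plies

ply 1, H at ....#/....# | H00=-1→##..#/....#; H01=+1→.##.#/....#*; H02=-1→..###/....#; H10=-1→....#/##..#; H11=+1→....#/.##.#; H12=-1→....#/..###
ply 2, V at .##.#/....# | V00=-1→###.#/#...#*; V03=-1→.####/...##
ply 3, H at ###.#/#...# | H11=-1→###.#/###.#; H12=+1→###.#/#.###*
ply 4: ###.#/#.### is terminal -1 (V); from ....#/....# depth 5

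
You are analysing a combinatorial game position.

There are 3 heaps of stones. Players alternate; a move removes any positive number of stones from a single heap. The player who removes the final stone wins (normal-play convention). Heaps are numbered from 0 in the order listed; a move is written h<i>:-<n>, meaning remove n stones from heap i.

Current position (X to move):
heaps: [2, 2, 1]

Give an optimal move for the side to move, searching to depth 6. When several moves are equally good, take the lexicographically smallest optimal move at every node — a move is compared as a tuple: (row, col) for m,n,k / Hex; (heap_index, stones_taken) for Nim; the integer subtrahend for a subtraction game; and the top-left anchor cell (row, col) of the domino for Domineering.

X's best at [(2,2,1)]: h2:-1

[(2,2,1)] X move#1: h0:-1:-1/(1,2,1), h0:-2:-1/(0,2,1), h1:-1:-1/(2,1,1), h1:-2:-1/(2,0,1), h2:-1:+1/(2,2,0)*
[(2,2,0)] O move#2: h0:-1:-1/(1,2,0)*, h0:-2:-1/(0,2,0), h1:-1:-1/(2,1,0), h1:-2:-1/(2,0,0)
[(1,2,0)] X move#3: h0:-1:-1/(0,2,0), h1:-1:+1/(1,1,0)*, h1:-2:-1/(1,0,0)
[(1,1,0)] O move#4: h0:-1:-1/(0,1,0)*, h1:-1:-1/(1,0,0)
[(0,1,0)] X move#5: h1:-1:+1/(0,0,0)*
[(0,0,0)] end (terminal -1, O#6); searched (2,2,1) to 6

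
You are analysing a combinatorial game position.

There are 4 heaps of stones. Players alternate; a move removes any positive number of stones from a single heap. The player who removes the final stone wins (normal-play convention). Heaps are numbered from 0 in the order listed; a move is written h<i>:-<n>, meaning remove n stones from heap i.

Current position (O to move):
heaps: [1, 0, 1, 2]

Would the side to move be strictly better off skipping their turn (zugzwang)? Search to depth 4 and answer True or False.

p1 O@[(1,0,1,2)]: h0:-1[(0,0,1,2)]-1 h2:-1[(1,0,0,2)]-1 h3:-1[(1,0,1,1)]-1 h3:-2[(1,0,1,0)]+1*
p2 X@[(1,0,1,0)]: h0:-1[(0,0,1,0)]-1* h2:-1[(1,0,0,0)]-1
p3 O@[(0,0,1,0)]: h2:-1[(0,0,0,0)]+1*
p4 X@[(0,0,0,0)] terminal -1; root [(1,0,1,2)] d4
suppose O passes — search the same position with X to move:
pass> p1 X@[(1,0,1,2)]: h0:-1[(0,0,1,2)]-1 h2:-1[(1,0,0,2)]-1 h3:-1[(1,0,1,1)]-1 h3:-2[(1,0,1,0)]+1*
pass> p2 O@[(1,0,1,0)]: h0:-1[(0,0,1,0)]-1* h2:-1[(1,0,0,0)]-1
pass> p3 X@[(0,0,1,0)]: h2:-1[(0,0,0,0)]+1*
pass> p4 O@[(0,0,0,0)] terminal -1; root [(1,0,1,2)] d4
for O: play +1, pass -1

zugzwang((1,0,1,2), O) = False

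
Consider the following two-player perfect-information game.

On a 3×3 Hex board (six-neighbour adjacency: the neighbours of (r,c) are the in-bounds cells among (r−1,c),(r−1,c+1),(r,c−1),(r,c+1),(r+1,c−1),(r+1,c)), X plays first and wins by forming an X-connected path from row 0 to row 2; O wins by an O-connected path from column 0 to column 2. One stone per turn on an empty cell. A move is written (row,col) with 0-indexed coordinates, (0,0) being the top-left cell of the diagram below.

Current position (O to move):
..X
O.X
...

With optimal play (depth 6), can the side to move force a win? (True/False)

O winning at [..X/O.X/...]: False

[..X/O.X/...] O move#1: (0,0):-1/O.X/O.X/...*, (0,1):-1/.OX/O.X/..., (1,1):-1/..X/OOX/..., (2,0):-1/..X/O.X/O.., (2,1):-1/..X/O.X/.O., (2,2):-1/..X/O.X/..O
[O.X/O.X/...] X move#2: (0,1):+1/OXX/O.X/...*, (1,1):+1/O.X/OXX/..., (2,0):+1/O.X/O.X/X.., (2,1):+1/O.X/O.X/.X., (2,2):+1/O.X/O.X/..X
[OXX/O.X/...] O move#3: (1,1):-1/OXX/OOX/...*, (2,0):-1/OXX/O.X/O.., (2,1):-1/OXX/O.X/.O., (2,2):-1/OXX/O.X/..O
[OXX/OOX/...] X move#4: (2,0):+1/OXX/OOX/X..*, (2,1):+1/OXX/OOX/.X., (2,2):+1/OXX/OOX/..X
[OXX/OOX/X..] O move#5: (2,1):-1/OXX/OOX/XO.*, (2,2):-1/OXX/OOX/X.O
[OXX/OOX/XO.] X move#6: (2,2):+1/OXX/OOX/XOX*
[OXX/OOX/XOX] end (terminal -1, O#7); searched ..X/O.X/... to 6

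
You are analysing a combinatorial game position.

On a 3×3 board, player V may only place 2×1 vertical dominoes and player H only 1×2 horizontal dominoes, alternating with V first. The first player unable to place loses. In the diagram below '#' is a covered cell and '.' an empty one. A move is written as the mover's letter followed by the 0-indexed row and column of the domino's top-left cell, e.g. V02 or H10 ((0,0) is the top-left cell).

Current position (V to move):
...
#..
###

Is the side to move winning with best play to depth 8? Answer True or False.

V winning at [.../#../###]: True

p1 V@[.../#../###]: V01[.#./##./###]+1* V02[..#/#.#/###]-1
p2 H@[.#./##./###] terminal -1; root [.../#../###] d8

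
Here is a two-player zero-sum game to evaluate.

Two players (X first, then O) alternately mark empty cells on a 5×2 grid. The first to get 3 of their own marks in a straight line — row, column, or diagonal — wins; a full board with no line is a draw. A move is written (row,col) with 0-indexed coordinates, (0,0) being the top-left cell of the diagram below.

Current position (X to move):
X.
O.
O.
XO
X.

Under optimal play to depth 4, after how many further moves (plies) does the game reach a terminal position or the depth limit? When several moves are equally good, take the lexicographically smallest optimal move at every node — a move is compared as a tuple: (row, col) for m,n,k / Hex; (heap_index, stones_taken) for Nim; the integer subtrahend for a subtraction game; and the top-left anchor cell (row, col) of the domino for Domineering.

PV length from [X./O./O./XO/X.]: 4 plies

ply 1, X at X./O./O./XO/X. | (0,1)=-1→XX/O./O./XO/X.; (1,1)=+0→X./OX/O./XO/X.*; (2,1)=+0→X./O./OX/XO/X.; (4,1)=+0→X./O./O./XO/XX
ply 2, O at X./OX/O./XO/X. | (0,1)=+0→XO/OX/O./XO/X.*; (2,1)=+0→X./OX/OO/XO/X.; (4,1)=+0→X./OX/O./XO/XO
ply 3, X at XO/OX/O./XO/X. | (2,1)=+0→XO/OX/OX/XO/X.*; (4,1)=+0→XO/OX/O./XO/XX
ply 4, O at XO/OX/OX/XO/X. | (4,1)=+0→XO/OX/OX/XO/XO*
ply 5: XO/OX/OX/XO/XO is terminal +0 (X); from X./O./O./XO/X. depth 4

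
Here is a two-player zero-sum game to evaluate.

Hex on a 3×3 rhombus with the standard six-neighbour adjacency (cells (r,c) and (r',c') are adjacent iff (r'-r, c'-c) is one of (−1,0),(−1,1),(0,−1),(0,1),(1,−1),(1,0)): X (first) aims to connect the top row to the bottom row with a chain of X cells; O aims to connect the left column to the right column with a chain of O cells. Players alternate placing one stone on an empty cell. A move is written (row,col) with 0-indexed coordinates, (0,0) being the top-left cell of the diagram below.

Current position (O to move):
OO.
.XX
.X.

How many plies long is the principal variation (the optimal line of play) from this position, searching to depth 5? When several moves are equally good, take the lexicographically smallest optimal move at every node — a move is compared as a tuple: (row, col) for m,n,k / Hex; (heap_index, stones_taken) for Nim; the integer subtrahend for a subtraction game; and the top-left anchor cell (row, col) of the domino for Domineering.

ply 1, O at OO./.XX/.X. | (0,2)=+1→OOO/.XX/.X.*; (1,0)=-1→OO./OXX/.X.; (2,0)=-1→OO./.XX/OX.; (2,2)=-1→OO./.XX/.XO
ply 2: OOO/.XX/.X. is terminal -1 (X); from OO./.XX/.X. depth 5

PV length from [OO./.XX/.X.]: 1 ply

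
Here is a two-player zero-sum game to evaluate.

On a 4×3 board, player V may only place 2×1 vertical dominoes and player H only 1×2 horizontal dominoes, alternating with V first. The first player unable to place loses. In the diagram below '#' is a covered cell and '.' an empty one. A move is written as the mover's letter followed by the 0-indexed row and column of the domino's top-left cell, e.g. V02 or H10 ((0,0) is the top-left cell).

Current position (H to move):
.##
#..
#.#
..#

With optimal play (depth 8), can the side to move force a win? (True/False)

H winning at [.##/#../#.#/..#]: False

p1 H@[.##/#../#.#/..#]: H11[.##/###/#.#/..#]-1* H30[.##/#../#.#/###]-1
p2 V@[.##/###/#.#/..#]: V21[.##/###/###/.##]+1*
p3 H@[.##/###/###/.##] terminal -1; root [.##/#../#.#/..#] d8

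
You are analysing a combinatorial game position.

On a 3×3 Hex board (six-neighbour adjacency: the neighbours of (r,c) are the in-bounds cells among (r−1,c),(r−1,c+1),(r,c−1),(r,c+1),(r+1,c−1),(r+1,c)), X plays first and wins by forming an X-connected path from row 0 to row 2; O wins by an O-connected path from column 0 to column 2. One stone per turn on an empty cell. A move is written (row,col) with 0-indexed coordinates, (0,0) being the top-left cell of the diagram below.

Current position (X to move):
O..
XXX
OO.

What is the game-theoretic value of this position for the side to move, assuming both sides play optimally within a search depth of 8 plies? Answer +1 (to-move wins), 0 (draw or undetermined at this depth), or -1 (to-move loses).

p1 X@[O../XXX/OO.]: (0,1)[OX./XXX/OO.]-1 (0,2)[O.X/XXX/OO.]-1 (2,2)[O../XXX/OOX]+1*
p2 O@[O../XXX/OOX]: (0,1)[OO./XXX/OOX]-1* (0,2)[O.O/XXX/OOX]-1
p3 X@[OO./XXX/OOX]: (0,2)[OOX/XXX/OOX]+1*
p4 O@[OOX/XXX/OOX] terminal -1; root [O../XXX/OO.] d8

value(O../XXX/OO., X) = +1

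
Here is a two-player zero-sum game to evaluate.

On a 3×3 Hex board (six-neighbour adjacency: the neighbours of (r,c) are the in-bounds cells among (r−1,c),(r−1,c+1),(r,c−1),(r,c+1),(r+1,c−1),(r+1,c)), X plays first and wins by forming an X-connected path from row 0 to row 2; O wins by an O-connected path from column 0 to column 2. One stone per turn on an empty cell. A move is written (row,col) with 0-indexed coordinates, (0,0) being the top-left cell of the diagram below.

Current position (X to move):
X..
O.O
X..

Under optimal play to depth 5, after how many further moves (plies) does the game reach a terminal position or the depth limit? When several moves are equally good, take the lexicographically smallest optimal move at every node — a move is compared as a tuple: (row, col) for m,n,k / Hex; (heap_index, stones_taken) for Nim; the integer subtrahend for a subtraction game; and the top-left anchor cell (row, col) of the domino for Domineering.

ply 1, X at X../O.O/X.. | (0,1)=-1→XX./O.O/X..; (0,2)=-1→X.X/O.O/X..; (1,1)=+1→X../OXO/X..*; (2,1)=-1→X../O.O/XX.; (2,2)=-1→X../O.O/X.X
ply 2, O at X../OXO/X.. | (0,1)=-1→XO./OXO/X..*; (0,2)=-1→X.O/OXO/X..; (2,1)=-1→X../OXO/XO.; (2,2)=-1→X../OXO/X.O
ply 3, X at XO./OXO/X.. | (0,2)=+1→XOX/OXO/X..*; (2,1)=-1→XO./OXO/XX.; (2,2)=-1→XO./OXO/X.X
ply 4: XOX/OXO/X.. is terminal -1 (O); from X../O.O/X.. depth 5

PV length from [X../O.O/X..]: 3 plies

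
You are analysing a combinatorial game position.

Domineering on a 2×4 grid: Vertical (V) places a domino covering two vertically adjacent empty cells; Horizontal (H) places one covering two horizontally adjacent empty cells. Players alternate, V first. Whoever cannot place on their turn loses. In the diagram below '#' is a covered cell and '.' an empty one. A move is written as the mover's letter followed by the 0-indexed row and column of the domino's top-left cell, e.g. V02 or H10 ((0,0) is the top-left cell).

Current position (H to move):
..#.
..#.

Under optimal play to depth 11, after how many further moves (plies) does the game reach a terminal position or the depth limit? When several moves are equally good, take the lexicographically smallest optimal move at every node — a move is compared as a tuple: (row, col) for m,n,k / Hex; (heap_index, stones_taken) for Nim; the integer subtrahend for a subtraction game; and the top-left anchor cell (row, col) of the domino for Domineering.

[..#./..#.] H move#1: H00:+1/###./..#.*, H10:+1/..#./###.
[###./..#.] V move#2: V03:-1/####/..##*
[####/..##] H move#3: H10:+1/####/####*
[####/####] end (terminal -1, V#4); searched ..#./..#. to 11

PV length from [..#./..#.]: 3 plies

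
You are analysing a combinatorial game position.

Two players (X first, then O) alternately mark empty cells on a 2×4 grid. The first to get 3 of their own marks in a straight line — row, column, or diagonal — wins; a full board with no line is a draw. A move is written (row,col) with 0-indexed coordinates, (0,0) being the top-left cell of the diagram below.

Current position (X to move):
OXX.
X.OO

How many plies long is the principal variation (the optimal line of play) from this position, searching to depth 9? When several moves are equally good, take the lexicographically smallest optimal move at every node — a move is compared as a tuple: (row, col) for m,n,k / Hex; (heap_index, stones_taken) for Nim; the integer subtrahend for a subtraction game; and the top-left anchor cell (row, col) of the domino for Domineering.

p1 X@[OXX./X.OO]: (0,3)[OXXX/X.OO]+1* (1,1)[OXX./XXOO]+0
p2 O@[OXXX/X.OO] terminal -1; root [OXX./X.OO] d9

PV length from [OXX./X.OO]: 1 ply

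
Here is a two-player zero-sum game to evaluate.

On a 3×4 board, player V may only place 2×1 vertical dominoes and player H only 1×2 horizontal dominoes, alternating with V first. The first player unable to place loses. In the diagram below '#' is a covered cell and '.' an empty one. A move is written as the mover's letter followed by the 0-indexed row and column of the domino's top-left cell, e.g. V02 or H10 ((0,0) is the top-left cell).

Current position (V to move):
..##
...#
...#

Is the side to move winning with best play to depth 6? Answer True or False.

ply 1, V at ..##/...#/...# | V00=-1→#.##/#..#/...#; V01=+1→.###/.#.#/...#*; V10=-1→..##/#..#/#..#; V11=+1→..##/.#.#/.#.#; V12=-1→..##/..##/..##
ply 2, H at .###/.#.#/...# | H20=-1→.###/.#.#/##.#*; H21=-1→.###/.#.#/.###
ply 3, V at .###/.#.#/##.# | V00=+1→####/##.#/##.#*; V12=+1→.###/.###/####
ply 4: ####/##.#/##.# is terminal -1 (H); from ..##/...#/...# depth 6

V winning at [..##/...#/...#]: True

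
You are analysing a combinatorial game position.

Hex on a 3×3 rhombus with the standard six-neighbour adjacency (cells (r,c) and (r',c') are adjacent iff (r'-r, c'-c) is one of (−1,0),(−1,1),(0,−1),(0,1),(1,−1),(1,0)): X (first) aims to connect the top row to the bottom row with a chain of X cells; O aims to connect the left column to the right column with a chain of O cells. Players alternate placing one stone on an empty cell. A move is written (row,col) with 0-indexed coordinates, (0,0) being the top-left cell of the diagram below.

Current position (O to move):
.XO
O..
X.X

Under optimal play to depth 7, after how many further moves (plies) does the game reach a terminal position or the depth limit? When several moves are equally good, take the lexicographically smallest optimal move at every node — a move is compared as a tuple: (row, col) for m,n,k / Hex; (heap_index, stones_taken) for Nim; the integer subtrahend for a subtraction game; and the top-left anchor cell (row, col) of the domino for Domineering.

p1 O@[.XO/O../X.X]: (0,0)[OXO/O../X.X]-1 (1,1)[.XO/OO./X.X]+1* (1,2)[.XO/O.O/X.X]-1 (2,1)[.XO/O../XOX]-1
p2 X@[.XO/OO./X.X] terminal -1; root [.XO/O../X.X] d7

PV length from [.XO/O../X.X]: 1 ply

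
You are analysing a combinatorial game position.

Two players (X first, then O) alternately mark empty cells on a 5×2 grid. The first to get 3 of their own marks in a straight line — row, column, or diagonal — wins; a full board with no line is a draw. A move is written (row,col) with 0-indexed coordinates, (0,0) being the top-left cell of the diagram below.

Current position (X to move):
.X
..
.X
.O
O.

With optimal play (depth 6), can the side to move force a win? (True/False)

p1 X@[.X/../.X/.O/O.]: (0,0)[XX/../.X/.O/O.]+0 (1,0)[.X/X./.X/.O/O.]+1* (1,1)[.X/.X/.X/.O/O.]+1 (2,0)[.X/../XX/.O/O.]+1 (3,0)[.X/../.X/XO/O.]+0 (4,1)[.X/../.X/.O/OX]+0
p2 O@[.X/X./.X/.O/O.]: (0,0)[OX/X./.X/.O/O.]-1* (1,1)[.X/XO/.X/.O/O.]-1 (2,0)[.X/X./OX/.O/O.]-1 (3,0)[.X/X./.X/OO/O.]-1 (4,1)[.X/X./.X/.O/OO]-1
p3 X@[OX/X./.X/.O/O.]: (1,1)[OX/XX/.X/.O/O.]+1* (2,0)[OX/X./XX/.O/O.]+1 (3,0)[OX/X./.X/XO/O.]+1 (4,1)[OX/X./.X/.O/OX]+0
p4 O@[OX/XX/.X/.O/O.] terminal -1; root [.X/../.X/.O/O.] d6

X winning at [.X/../.X/.O/O.]: True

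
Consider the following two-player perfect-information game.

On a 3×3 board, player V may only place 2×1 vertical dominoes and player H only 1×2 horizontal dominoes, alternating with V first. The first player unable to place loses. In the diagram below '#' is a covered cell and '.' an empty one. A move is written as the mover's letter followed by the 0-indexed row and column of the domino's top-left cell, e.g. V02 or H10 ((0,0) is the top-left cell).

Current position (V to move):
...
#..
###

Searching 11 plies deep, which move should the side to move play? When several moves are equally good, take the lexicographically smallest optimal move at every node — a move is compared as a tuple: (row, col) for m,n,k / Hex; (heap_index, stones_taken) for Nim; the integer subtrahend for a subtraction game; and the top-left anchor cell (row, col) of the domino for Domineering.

[.../#../###] V move#1: V01:+1/.#./##./###*, V02:-1/..#/#.#/###
[.#./##./###] end (terminal -1, H#2); searched .../#../### to 11

V's best at [.../#../###]: V01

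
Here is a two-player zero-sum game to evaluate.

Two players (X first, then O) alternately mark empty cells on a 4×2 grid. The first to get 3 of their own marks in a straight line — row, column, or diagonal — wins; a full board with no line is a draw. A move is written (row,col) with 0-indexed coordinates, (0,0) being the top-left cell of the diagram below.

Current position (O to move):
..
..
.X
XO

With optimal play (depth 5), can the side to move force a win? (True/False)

O winning at [../../.X/XO]: False

ply 1, O at ../../.X/XO | (0,0)=+0→O./../.X/XO*; (0,1)=+0→.O/../.X/XO; (1,0)=+0→../O./.X/XO; (1,1)=+0→../.O/.X/XO; (2,0)=+0→../../OX/XO
ply 2, X at O./../.X/XO | (0,1)=+0→OX/../.X/XO*; (1,0)=+0→O./X./.X/XO; (1,1)=+0→O./.X/.X/XO; (2,0)=+0→O./../XX/XO
ply 3, O at OX/../.X/XO | (1,0)=-1→OX/O./.X/XO; (1,1)=+0→OX/.O/.X/XO*; (2,0)=-1→OX/../OX/XO
ply 4, X at OX/.O/.X/XO | (1,0)=+0→OX/XO/.X/XO*; (2,0)=+0→OX/.O/XX/XO
ply 5, O at OX/XO/.X/XO | (2,0)=+0→OX/XO/OX/XO*
ply 6: OX/XO/OX/XO is terminal +0 (X); from ../../.X/XO depth 5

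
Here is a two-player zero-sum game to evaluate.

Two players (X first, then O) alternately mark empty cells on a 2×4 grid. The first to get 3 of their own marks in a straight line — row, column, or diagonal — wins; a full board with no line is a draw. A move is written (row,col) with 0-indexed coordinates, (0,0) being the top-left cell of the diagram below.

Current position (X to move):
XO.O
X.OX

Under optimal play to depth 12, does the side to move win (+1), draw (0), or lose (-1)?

value(XO.O/X.OX, X) = 0

ply 1, X at XO.O/X.OX | (0,2)=+0→XOXO/X.OX*; (1,1)=-1→XO.O/XXOX
ply 2, O at XOXO/X.OX | (1,1)=+0→XOXO/XOOX*
ply 3: XOXO/XOOX is terminal +0 (X); from XO.O/X.OX depth 12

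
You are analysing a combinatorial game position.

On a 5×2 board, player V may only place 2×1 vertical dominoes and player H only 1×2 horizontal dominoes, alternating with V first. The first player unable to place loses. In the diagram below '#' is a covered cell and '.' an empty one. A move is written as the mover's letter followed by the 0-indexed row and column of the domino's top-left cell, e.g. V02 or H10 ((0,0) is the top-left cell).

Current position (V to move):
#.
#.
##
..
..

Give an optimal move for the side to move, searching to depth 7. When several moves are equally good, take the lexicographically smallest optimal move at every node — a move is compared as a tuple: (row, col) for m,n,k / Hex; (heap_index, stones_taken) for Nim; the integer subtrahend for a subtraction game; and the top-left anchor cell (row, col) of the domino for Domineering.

p1 V@[#./#./##/../..]: V01[##/##/##/../..]-1 V30[#./#./##/#./#.]+1* V31[#./#./##/.#/.#]+1
p2 H@[#./#./##/#./#.] terminal -1; root [#./#./##/../..] d7

V's best at [#./#./##/../..]: V30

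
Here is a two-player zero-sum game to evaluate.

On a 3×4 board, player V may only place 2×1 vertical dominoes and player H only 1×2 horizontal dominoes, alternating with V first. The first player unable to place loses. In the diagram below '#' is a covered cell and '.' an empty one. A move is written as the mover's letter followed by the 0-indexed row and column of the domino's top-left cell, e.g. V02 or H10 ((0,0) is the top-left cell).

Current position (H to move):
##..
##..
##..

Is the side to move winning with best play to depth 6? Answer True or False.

H winning at [##../##../##..]: True

p1 H@[##../##../##..]: H02[####/##../##..]-1 H12[##../####/##..]+1* H22[##../##../####]-1
p2 V@[##../####/##..] terminal -1; root [##../##../##..] d6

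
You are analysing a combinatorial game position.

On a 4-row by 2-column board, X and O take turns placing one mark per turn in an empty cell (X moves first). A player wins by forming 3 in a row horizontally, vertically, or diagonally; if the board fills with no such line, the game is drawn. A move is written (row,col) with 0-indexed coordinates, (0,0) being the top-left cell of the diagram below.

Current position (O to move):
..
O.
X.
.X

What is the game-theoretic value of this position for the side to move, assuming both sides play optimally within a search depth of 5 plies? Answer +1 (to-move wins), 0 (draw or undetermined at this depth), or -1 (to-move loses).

[../O./X./.X] O move#1: (0,0):+0/O./O./X./.X*, (0,1):+0/.O/O./X./.X, (1,1):+0/../OO/X./.X, (2,1):+0/../O./XO/.X, (3,0):+0/../O./X./OX
[O./O./X./.X] X move#2: (0,1):+0/OX/O./X./.X*, (1,1):+0/O./OX/X./.X, (2,1):+0/O./O./XX/.X, (3,0):+0/O./O./X./XX
[OX/O./X./.X] O move#3: (1,1):+0/OX/OO/X./.X*, (2,1):+0/OX/O./XO/.X, (3,0):+0/OX/O./X./OX
[OX/OO/X./.X] X move#4: (2,1):+0/OX/OO/XX/.X*, (3,0):+0/OX/OO/X./XX
[OX/OO/XX/.X] O move#5: (3,0):+0/OX/OO/XX/OX*
[OX/OO/XX/OX] end (terminal +0, X#6); searched ../O./X./.X to 5

value(../O./X./.X, O) = 0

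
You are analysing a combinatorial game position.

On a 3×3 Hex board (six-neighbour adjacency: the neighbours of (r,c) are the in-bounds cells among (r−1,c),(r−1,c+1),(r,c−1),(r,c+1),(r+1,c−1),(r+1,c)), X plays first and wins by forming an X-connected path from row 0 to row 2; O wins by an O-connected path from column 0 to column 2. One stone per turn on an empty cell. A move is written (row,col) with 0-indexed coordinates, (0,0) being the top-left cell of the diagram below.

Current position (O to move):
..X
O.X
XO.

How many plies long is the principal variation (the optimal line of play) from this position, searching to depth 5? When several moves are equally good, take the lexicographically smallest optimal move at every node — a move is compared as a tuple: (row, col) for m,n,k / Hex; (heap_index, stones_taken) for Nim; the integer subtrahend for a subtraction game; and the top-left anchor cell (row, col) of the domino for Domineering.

PV length from [..X/O.X/XO.]: 4 plies

ply 1, O at ..X/O.X/XO. | (0,0)=-1→O.X/O.X/XO.*; (0,1)=-1→.OX/O.X/XO.; (1,1)=-1→..X/OOX/XO.; (2,2)=-1→..X/O.X/XOO
ply 2, X at O.X/O.X/XO. | (0,1)=+1→OXX/O.X/XO.*; (1,1)=+1→O.X/OXX/XO.; (2,2)=+1→O.X/O.X/XOX
ply 3, O at OXX/O.X/XO. | (1,1)=-1→OXX/OOX/XO.*; (2,2)=-1→OXX/O.X/XOO
ply 4, X at OXX/OOX/XO. | (2,2)=+1→OXX/OOX/XOX*
ply 5: OXX/OOX/XOX is terminal -1 (O); from ..X/O.X/XO. depth 5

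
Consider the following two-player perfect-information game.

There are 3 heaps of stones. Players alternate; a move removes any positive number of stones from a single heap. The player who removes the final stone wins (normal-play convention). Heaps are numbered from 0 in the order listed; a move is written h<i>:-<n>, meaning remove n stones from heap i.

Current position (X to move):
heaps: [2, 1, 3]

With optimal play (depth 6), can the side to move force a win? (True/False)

p1 X@[(2,1,3)]: h0:-1[(1,1,3)]-1* h0:-2[(0,1,3)]-1 h1:-1[(2,0,3)]-1 h2:-1[(2,1,2)]-1 h2:-2[(2,1,1)]-1 h2:-3[(2,1,0)]-1
p2 O@[(1,1,3)]: h0:-1[(0,1,3)]-1 h1:-1[(1,0,3)]-1 h2:-1[(1,1,2)]-1 h2:-2[(1,1,1)]-1 h2:-3[(1,1,0)]+1*
p3 X@[(1,1,0)]: h0:-1[(0,1,0)]-1* h1:-1[(1,0,0)]-1
p4 O@[(0,1,0)]: h1:-1[(0,0,0)]+1*
p5 X@[(0,0,0)] terminal -1; root [(2,1,3)] d6

X winning at [(2,1,3)]: False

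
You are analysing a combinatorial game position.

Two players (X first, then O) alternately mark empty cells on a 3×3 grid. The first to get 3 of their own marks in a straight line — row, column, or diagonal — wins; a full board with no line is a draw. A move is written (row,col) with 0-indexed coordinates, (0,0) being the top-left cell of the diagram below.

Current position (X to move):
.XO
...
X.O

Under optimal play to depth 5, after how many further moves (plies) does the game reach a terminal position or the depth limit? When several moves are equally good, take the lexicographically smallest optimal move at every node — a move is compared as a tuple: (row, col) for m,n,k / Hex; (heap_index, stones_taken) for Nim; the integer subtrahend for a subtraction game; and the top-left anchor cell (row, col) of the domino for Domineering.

PV length from [.XO/.../X.O]: 5 plies

p1 X@[.XO/.../X.O]: (0,0)[XXO/.../X.O]-1 (1,0)[.XO/X../X.O]-1 (1,1)[.XO/.X./X.O]-1 (1,2)[.XO/..X/X.O]+0* (2,1)[.XO/.../XXO]-1
p2 O@[.XO/..X/X.O]: (0,0)[OXO/..X/X.O]-1 (1,0)[.XO/O.X/X.O]+0* (1,1)[.XO/.OX/X.O]+0 (2,1)[.XO/..X/XOO]-1
p3 X@[.XO/O.X/X.O]: (0,0)[XXO/O.X/X.O]+0* (1,1)[.XO/OXX/X.O]+0 (2,1)[.XO/O.X/XXO]+0
p4 O@[XXO/O.X/X.O]: (1,1)[XXO/OOX/X.O]+0* (2,1)[XXO/O.X/XOO]+0
p5 X@[XXO/OOX/X.O]: (2,1)[XXO/OOX/XXO]+0*
p6 O@[XXO/OOX/XXO] terminal +0; root [.XO/.../X.O] d5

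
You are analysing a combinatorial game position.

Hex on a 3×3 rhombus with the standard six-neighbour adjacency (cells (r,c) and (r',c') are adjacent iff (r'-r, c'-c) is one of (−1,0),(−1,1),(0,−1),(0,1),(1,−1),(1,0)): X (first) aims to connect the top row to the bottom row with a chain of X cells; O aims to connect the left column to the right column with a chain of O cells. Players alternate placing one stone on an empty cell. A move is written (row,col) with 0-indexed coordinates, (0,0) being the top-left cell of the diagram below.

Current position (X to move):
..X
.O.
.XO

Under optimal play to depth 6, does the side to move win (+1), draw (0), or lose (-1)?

value(..X/.O./.XO, X) = +1

p1 X@[..X/.O./.XO]: (0,0)[X.X/.O./.XO]-1 (0,1)[.XX/.O./.XO]-1 (1,0)[..X/XO./.XO]+1* (1,2)[..X/.OX/.XO]+1 (2,0)[..X/.O./XXO]+1
p2 O@[..X/XO./.XO]: (0,0)[O.X/XO./.XO]-1* (0,1)[.OX/XO./.XO]-1 (1,2)[..X/XOO/.XO]-1 (2,0)[..X/XO./OXO]-1
p3 X@[O.X/XO./.XO]: (0,1)[OXX/XO./.XO]+1* (1,2)[O.X/XOX/.XO]+1 (2,0)[O.X/XO./XXO]+1
p4 O@[OXX/XO./.XO]: (1,2)[OXX/XOO/.XO]-1* (2,0)[OXX/XO./OXO]-1
p5 X@[OXX/XOO/.XO]: (2,0)[OXX/XOO/XXO]+1*
p6 O@[OXX/XOO/XXO] terminal -1; root [..X/.O./.XO] d6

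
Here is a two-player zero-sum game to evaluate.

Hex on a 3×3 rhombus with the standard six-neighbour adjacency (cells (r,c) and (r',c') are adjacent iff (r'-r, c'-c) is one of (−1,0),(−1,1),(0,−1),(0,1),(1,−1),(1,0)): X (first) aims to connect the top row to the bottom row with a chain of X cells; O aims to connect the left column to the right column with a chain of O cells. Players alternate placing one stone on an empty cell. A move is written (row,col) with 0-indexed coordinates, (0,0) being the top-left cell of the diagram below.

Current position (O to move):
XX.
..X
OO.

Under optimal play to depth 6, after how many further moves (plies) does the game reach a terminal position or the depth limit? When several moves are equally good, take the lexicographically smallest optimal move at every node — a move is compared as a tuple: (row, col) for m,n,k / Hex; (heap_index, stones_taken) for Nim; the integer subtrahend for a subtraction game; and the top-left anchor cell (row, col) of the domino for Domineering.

PV length from [XX./..X/OO.]: 3 plies

[XX./..X/OO.] O move#1: (0,2):+1/XXO/..X/OO.*, (1,0):-1/XX./O.X/OO., (1,1):+1/XX./.OX/OO., (2,2):+1/XX./..X/OOO
[XXO/..X/OO.] X move#2: (1,0):-1/XXO/X.X/OO.*, (1,1):-1/XXO/.XX/OO., (2,2):-1/XXO/..X/OOX
[XXO/X.X/OO.] O move#3: (1,1):+1/XXO/XOX/OO.*, (2,2):+1/XXO/X.X/OOO
[XXO/XOX/OO.] end (terminal -1, X#4); searched XX./..X/OO. to 6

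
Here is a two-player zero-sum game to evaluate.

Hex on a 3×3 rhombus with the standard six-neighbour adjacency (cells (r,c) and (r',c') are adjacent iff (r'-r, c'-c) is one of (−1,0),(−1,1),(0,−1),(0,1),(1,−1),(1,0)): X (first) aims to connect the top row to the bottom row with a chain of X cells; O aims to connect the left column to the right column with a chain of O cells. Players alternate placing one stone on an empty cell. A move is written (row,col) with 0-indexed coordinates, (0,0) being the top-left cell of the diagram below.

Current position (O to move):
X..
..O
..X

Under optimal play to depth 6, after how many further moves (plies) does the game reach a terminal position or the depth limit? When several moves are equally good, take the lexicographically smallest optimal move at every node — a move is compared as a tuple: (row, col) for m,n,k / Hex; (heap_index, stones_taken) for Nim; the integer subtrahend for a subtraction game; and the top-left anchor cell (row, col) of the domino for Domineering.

PV length from [X../..O/..X]: 5 plies

p1 O@[X../..O/..X]: (0,1)[XO./..O/..X]-1 (0,2)[X.O/..O/..X]-1 (1,0)[X../O.O/..X]-1 (1,1)[X../.OO/..X]+1* (2,0)[X../..O/O.X]+1 (2,1)[X../..O/.OX]-1
p2 X@[X../.OO/..X]: (0,1)[XX./.OO/..X]-1* (0,2)[X.X/.OO/..X]-1 (1,0)[X../XOO/..X]-1 (2,0)[X../.OO/X.X]-1 (2,1)[X../.OO/.XX]-1
p3 O@[XX./.OO/..X]: (0,2)[XXO/.OO/..X]+1* (1,0)[XX./OOO/..X]+1 (2,0)[XX./.OO/O.X]+1 (2,1)[XX./.OO/.OX]+1
p4 X@[XXO/.OO/..X]: (1,0)[XXO/XOO/..X]-1* (2,0)[XXO/.OO/X.X]-1 (2,1)[XXO/.OO/.XX]-1
p5 O@[XXO/XOO/..X]: (2,0)[XXO/XOO/O.X]+1* (2,1)[XXO/XOO/.OX]-1
p6 X@[XXO/XOO/O.X] terminal -1; root [X../..O/..X] d6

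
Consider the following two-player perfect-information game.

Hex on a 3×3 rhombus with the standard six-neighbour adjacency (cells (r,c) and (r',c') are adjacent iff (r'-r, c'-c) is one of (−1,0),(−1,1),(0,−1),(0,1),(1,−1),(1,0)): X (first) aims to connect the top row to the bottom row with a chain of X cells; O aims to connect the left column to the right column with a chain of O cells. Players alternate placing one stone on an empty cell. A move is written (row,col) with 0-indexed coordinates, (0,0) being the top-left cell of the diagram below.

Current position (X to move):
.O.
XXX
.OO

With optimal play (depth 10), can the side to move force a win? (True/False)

p1 X@[.O./XXX/.OO]: (0,0)[XO./XXX/.OO]-1 (0,2)[.OX/XXX/.OO]-1 (2,0)[.O./XXX/XOO]+1*
p2 O@[.O./XXX/XOO]: (0,0)[OO./XXX/XOO]-1* (0,2)[.OO/XXX/XOO]-1
p3 X@[OO./XXX/XOO]: (0,2)[OOX/XXX/XOO]+1*
p4 O@[OOX/XXX/XOO] terminal -1; root [.O./XXX/.OO] d10

X winning at [.O./XXX/.OO]: True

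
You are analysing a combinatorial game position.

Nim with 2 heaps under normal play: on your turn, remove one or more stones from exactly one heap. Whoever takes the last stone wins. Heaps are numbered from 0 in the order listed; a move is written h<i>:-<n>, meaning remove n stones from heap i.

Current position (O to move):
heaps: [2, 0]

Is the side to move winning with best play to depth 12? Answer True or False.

ply 1, O at (2,0) | h0:-1=-1→(1,0); h0:-2=+1→(0,0)*
ply 2: (0,0) is terminal -1 (X); from (2,0) depth 12

O winning at [(2,0)]: True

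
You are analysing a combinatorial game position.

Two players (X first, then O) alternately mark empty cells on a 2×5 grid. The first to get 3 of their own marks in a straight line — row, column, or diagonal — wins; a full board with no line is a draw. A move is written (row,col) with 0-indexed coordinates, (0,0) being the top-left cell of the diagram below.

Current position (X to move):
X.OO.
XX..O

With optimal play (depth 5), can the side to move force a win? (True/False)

X winning at [X.OO./XX..O]: True

p1 X@[X.OO./XX..O]: (0,1)[XXOO./XX..O]-1 (0,4)[X.OOX/XX..O]-1 (1,2)[X.OO./XXX.O]+1* (1,3)[X.OO./XX.XO]-1
p2 O@[X.OO./XXX.O] terminal -1; root [X.OO./XX..O] d5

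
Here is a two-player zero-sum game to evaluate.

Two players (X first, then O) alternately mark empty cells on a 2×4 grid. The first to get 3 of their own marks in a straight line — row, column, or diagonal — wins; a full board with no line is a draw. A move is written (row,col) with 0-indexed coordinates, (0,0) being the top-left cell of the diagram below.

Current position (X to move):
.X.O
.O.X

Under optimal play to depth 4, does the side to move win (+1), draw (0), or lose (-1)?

[.X.O/.O.X] X move#1: (0,0):+0/XX.O/.O.X*, (0,2):+0/.XXO/.O.X, (1,0):+0/.X.O/XO.X, (1,2):+0/.X.O/.OXX
[XX.O/.O.X] O move#2: (0,2):+0/XXOO/.O.X*, (1,0):-1/XX.O/OO.X, (1,2):-1/XX.O/.OOX
[XXOO/.O.X] X move#3: (1,0):+0/XXOO/XO.X*, (1,2):+0/XXOO/.OXX
[XXOO/XO.X] O move#4: (1,2):+0/XXOO/XOOX*
[XXOO/XOOX] end (terminal +0, X#5); searched .X.O/.O.X to 4

value(.X.O/.O.X, X) = 0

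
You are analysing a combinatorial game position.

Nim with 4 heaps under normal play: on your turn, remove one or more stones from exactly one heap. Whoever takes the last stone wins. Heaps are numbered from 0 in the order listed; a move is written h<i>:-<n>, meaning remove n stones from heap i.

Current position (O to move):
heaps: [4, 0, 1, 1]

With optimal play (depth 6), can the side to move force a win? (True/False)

p1 O@[(4,0,1,1)]: h0:-1[(3,0,1,1)]-1 h0:-2[(2,0,1,1)]-1 h0:-3[(1,0,1,1)]-1 h0:-4[(0,0,1,1)]+1* h2:-1[(4,0,0,1)]-1 h3:-1[(4,0,1,0)]-1
p2 X@[(0,0,1,1)]: h2:-1[(0,0,0,1)]-1* h3:-1[(0,0,1,0)]-1
p3 O@[(0,0,0,1)]: h3:-1[(0,0,0,0)]+1*
p4 X@[(0,0,0,0)] terminal -1; root [(4,0,1,1)] d6

O winning at [(4,0,1,1)]: True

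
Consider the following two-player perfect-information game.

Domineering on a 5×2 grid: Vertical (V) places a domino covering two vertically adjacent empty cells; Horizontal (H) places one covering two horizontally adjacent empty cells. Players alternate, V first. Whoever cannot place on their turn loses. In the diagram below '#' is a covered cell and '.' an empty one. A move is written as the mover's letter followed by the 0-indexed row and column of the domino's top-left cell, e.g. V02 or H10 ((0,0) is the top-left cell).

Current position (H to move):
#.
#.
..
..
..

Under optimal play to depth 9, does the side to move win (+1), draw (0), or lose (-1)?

value(#./#./../../.., H) = +1

[#./#./../../..] H move#1: H20:-1/#./#./##/../.., H30:+1/#./#./../##/..*, H40:-1/#./#./../../##
[#./#./../##/..] V move#2: V01:-1/##/##/../##/..*, V11:-1/#./##/.#/##/..
[##/##/../##/..] H move#3: H20:+1/##/##/##/##/..*, H40:+1/##/##/../##/##
[##/##/##/##/..] end (terminal -1, V#4); searched #./#./../../.. to 9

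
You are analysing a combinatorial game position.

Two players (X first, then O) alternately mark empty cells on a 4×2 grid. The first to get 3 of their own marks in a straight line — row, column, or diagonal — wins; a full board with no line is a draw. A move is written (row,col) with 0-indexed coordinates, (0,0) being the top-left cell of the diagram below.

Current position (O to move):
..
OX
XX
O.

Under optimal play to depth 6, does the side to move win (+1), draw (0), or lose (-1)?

[../OX/XX/O.] O move#1: (0,0):-1/O./OX/XX/O.*, (0,1):-1/.O/OX/XX/O., (3,1):-1/../OX/XX/OO
[O./OX/XX/O.] X move#2: (0,1):+1/OX/OX/XX/O.*, (3,1):+1/O./OX/XX/OX
[OX/OX/XX/O.] end (terminal -1, O#3); searched ../OX/XX/O. to 6

value(../OX/XX/O., O) = -1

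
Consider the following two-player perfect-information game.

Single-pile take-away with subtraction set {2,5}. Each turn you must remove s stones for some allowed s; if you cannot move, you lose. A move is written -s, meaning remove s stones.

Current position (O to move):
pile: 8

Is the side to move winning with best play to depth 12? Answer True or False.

ply 1, O at 8 | -2=-1→6*; -5=-1→3
ply 2, X at 6 | -2=+1→4*; -5=+1→1
ply 3, O at 4 | -2=-1→2*
ply 4, X at 2 | -2=+1→0*
ply 5: 0 is terminal -1 (O); from 8 depth 12

O winning at [8]: False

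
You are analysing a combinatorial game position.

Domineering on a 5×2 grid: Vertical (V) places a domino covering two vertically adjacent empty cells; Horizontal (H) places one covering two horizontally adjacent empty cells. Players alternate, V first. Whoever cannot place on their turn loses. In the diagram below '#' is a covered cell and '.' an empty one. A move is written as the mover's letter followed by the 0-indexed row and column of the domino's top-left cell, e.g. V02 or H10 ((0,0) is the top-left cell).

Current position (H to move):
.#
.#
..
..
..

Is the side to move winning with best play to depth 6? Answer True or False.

H winning at [.#/.#/../../..]: True

[.#/.#/../../..] H move#1: H20:-1/.#/.#/##/../.., H30:+1/.#/.#/../##/..*, H40:-1/.#/.#/../../##
[.#/.#/../##/..] V move#2: V00:-1/##/##/../##/..*, V10:-1/.#/##/#./##/..
[##/##/../##/..] H move#3: H20:+1/##/##/##/##/..*, H40:+1/##/##/../##/##
[##/##/##/##/..] end (terminal -1, V#4); searched .#/.#/../../.. to 6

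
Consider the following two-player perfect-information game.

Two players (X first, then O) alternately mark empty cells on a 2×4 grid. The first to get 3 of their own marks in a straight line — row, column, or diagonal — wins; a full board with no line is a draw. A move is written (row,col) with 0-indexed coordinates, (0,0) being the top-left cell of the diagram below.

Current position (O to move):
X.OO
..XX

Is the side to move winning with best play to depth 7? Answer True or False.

O winning at [X.OO/..XX]: True

[X.OO/..XX] O move#1: (0,1):+1/XOOO/..XX*, (1,0):-1/X.OO/O.XX, (1,1):+0/X.OO/.OXX
[XOOO/..XX] end (terminal -1, X#2); searched X.OO/..XX to 7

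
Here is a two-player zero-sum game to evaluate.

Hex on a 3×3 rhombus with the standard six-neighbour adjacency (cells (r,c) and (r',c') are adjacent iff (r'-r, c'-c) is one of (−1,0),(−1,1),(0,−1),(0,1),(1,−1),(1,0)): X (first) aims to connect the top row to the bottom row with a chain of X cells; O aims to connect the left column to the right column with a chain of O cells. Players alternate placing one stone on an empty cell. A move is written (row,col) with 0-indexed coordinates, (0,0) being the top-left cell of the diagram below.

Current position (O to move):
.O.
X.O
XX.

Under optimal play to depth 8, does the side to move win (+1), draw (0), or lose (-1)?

ply 1, O at .O./X.O/XX. | (0,0)=+1→OO./X.O/XX.*; (0,2)=-1→.OO/X.O/XX.; (1,1)=-1→.O./XOO/XX.; (2,2)=-1→.O./X.O/XXO
ply 2, X at OO./X.O/XX. | (0,2)=-1→OOX/X.O/XX.*; (1,1)=-1→OO./XXO/XX.; (2,2)=-1→OO./X.O/XXX
ply 3, O at OOX/X.O/XX. | (1,1)=+1→OOX/XOO/XX.*; (2,2)=-1→OOX/X.O/XXO
ply 4: OOX/XOO/XX. is terminal -1 (X); from .O./X.O/XX. depth 8

value(.O./X.O/XX., O) = +1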